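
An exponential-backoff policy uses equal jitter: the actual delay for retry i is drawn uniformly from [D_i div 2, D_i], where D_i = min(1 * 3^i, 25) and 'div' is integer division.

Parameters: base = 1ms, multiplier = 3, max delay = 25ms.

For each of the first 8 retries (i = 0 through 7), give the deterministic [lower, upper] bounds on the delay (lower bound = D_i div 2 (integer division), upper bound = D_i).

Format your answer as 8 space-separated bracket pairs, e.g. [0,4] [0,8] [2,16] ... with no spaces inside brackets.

Computing bounds per retry:
  i=0: D_i=min(1*3^0,25)=1, bounds=[0,1]
  i=1: D_i=min(1*3^1,25)=3, bounds=[1,3]
  i=2: D_i=min(1*3^2,25)=9, bounds=[4,9]
  i=3: D_i=min(1*3^3,25)=25, bounds=[12,25]
  i=4: D_i=min(1*3^4,25)=25, bounds=[12,25]
  i=5: D_i=min(1*3^5,25)=25, bounds=[12,25]
  i=6: D_i=min(1*3^6,25)=25, bounds=[12,25]
  i=7: D_i=min(1*3^7,25)=25, bounds=[12,25]

Answer: [0,1] [1,3] [4,9] [12,25] [12,25] [12,25] [12,25] [12,25]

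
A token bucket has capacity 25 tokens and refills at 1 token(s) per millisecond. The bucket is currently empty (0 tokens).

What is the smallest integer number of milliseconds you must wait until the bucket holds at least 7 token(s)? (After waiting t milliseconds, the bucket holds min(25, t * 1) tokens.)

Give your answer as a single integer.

Answer: 7

Derivation:
Need t * 1 >= 7, so t >= 7/1.
Smallest integer t = ceil(7/1) = 7.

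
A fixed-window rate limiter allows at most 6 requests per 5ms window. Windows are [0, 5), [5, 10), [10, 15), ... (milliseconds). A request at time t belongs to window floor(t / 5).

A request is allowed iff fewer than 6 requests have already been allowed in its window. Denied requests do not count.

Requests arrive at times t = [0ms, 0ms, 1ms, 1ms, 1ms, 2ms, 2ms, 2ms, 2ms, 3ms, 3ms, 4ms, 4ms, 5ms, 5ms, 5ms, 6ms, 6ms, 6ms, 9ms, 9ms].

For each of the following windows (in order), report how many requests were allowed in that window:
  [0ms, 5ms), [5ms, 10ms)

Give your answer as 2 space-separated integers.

Processing requests:
  req#1 t=0ms (window 0): ALLOW
  req#2 t=0ms (window 0): ALLOW
  req#3 t=1ms (window 0): ALLOW
  req#4 t=1ms (window 0): ALLOW
  req#5 t=1ms (window 0): ALLOW
  req#6 t=2ms (window 0): ALLOW
  req#7 t=2ms (window 0): DENY
  req#8 t=2ms (window 0): DENY
  req#9 t=2ms (window 0): DENY
  req#10 t=3ms (window 0): DENY
  req#11 t=3ms (window 0): DENY
  req#12 t=4ms (window 0): DENY
  req#13 t=4ms (window 0): DENY
  req#14 t=5ms (window 1): ALLOW
  req#15 t=5ms (window 1): ALLOW
  req#16 t=5ms (window 1): ALLOW
  req#17 t=6ms (window 1): ALLOW
  req#18 t=6ms (window 1): ALLOW
  req#19 t=6ms (window 1): ALLOW
  req#20 t=9ms (window 1): DENY
  req#21 t=9ms (window 1): DENY

Allowed counts by window: 6 6

Answer: 6 6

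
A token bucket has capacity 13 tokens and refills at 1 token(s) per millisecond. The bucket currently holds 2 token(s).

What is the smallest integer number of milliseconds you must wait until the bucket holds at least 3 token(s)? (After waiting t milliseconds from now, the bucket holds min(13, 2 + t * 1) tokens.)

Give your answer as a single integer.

Need 2 + t * 1 >= 3, so t >= 1/1.
Smallest integer t = ceil(1/1) = 1.

Answer: 1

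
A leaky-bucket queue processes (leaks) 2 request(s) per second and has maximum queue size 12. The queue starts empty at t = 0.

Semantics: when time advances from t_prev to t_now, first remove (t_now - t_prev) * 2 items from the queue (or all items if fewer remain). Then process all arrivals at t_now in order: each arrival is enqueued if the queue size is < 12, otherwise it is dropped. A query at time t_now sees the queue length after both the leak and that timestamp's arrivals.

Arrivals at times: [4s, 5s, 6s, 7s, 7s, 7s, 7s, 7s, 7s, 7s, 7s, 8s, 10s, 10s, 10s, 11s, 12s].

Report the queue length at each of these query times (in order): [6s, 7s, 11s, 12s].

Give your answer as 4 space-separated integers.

Answer: 1 8 5 4

Derivation:
Queue lengths at query times:
  query t=6s: backlog = 1
  query t=7s: backlog = 8
  query t=11s: backlog = 5
  query t=12s: backlog = 4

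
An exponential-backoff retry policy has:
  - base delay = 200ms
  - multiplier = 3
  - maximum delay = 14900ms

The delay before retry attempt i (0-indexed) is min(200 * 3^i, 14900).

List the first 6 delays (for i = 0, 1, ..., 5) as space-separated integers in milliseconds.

Computing each delay:
  i=0: min(200*3^0, 14900) = 200
  i=1: min(200*3^1, 14900) = 600
  i=2: min(200*3^2, 14900) = 1800
  i=3: min(200*3^3, 14900) = 5400
  i=4: min(200*3^4, 14900) = 14900
  i=5: min(200*3^5, 14900) = 14900

Answer: 200 600 1800 5400 14900 14900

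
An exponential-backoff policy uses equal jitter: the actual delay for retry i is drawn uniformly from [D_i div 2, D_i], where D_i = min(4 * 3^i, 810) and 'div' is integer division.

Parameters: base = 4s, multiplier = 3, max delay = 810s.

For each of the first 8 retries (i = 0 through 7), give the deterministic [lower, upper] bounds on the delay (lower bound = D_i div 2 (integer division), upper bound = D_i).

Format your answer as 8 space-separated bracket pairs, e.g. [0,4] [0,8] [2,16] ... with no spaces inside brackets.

Answer: [2,4] [6,12] [18,36] [54,108] [162,324] [405,810] [405,810] [405,810]

Derivation:
Computing bounds per retry:
  i=0: D_i=min(4*3^0,810)=4, bounds=[2,4]
  i=1: D_i=min(4*3^1,810)=12, bounds=[6,12]
  i=2: D_i=min(4*3^2,810)=36, bounds=[18,36]
  i=3: D_i=min(4*3^3,810)=108, bounds=[54,108]
  i=4: D_i=min(4*3^4,810)=324, bounds=[162,324]
  i=5: D_i=min(4*3^5,810)=810, bounds=[405,810]
  i=6: D_i=min(4*3^6,810)=810, bounds=[405,810]
  i=7: D_i=min(4*3^7,810)=810, bounds=[405,810]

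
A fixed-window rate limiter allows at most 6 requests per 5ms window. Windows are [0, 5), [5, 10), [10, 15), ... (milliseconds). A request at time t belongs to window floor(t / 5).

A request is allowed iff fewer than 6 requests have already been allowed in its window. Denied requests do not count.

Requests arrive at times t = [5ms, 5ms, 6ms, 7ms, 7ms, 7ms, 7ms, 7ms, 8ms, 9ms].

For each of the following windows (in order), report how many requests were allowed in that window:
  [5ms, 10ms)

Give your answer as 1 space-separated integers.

Answer: 6

Derivation:
Processing requests:
  req#1 t=5ms (window 1): ALLOW
  req#2 t=5ms (window 1): ALLOW
  req#3 t=6ms (window 1): ALLOW
  req#4 t=7ms (window 1): ALLOW
  req#5 t=7ms (window 1): ALLOW
  req#6 t=7ms (window 1): ALLOW
  req#7 t=7ms (window 1): DENY
  req#8 t=7ms (window 1): DENY
  req#9 t=8ms (window 1): DENY
  req#10 t=9ms (window 1): DENY

Allowed counts by window: 6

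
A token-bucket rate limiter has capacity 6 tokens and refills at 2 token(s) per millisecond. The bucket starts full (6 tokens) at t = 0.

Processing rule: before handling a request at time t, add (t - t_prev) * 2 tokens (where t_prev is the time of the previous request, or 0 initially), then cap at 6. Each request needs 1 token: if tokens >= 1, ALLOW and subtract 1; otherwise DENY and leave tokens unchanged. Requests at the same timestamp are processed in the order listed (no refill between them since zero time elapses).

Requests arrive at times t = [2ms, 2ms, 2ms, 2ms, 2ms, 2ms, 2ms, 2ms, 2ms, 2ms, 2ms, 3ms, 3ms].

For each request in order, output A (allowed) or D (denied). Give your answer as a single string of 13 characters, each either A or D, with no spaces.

Answer: AAAAAADDDDDAA

Derivation:
Simulating step by step:
  req#1 t=2ms: ALLOW
  req#2 t=2ms: ALLOW
  req#3 t=2ms: ALLOW
  req#4 t=2ms: ALLOW
  req#5 t=2ms: ALLOW
  req#6 t=2ms: ALLOW
  req#7 t=2ms: DENY
  req#8 t=2ms: DENY
  req#9 t=2ms: DENY
  req#10 t=2ms: DENY
  req#11 t=2ms: DENY
  req#12 t=3ms: ALLOW
  req#13 t=3ms: ALLOW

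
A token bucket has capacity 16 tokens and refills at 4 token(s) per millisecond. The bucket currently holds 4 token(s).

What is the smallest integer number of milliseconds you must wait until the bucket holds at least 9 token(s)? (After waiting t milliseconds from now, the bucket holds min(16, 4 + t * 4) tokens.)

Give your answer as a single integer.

Answer: 2

Derivation:
Need 4 + t * 4 >= 9, so t >= 5/4.
Smallest integer t = ceil(5/4) = 2.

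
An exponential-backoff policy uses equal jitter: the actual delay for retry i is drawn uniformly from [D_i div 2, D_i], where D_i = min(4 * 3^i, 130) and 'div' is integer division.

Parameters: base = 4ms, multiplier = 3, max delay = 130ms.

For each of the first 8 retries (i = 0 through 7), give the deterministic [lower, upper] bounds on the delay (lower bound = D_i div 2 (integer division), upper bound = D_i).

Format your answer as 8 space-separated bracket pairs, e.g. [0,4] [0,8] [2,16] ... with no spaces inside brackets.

Answer: [2,4] [6,12] [18,36] [54,108] [65,130] [65,130] [65,130] [65,130]

Derivation:
Computing bounds per retry:
  i=0: D_i=min(4*3^0,130)=4, bounds=[2,4]
  i=1: D_i=min(4*3^1,130)=12, bounds=[6,12]
  i=2: D_i=min(4*3^2,130)=36, bounds=[18,36]
  i=3: D_i=min(4*3^3,130)=108, bounds=[54,108]
  i=4: D_i=min(4*3^4,130)=130, bounds=[65,130]
  i=5: D_i=min(4*3^5,130)=130, bounds=[65,130]
  i=6: D_i=min(4*3^6,130)=130, bounds=[65,130]
  i=7: D_i=min(4*3^7,130)=130, bounds=[65,130]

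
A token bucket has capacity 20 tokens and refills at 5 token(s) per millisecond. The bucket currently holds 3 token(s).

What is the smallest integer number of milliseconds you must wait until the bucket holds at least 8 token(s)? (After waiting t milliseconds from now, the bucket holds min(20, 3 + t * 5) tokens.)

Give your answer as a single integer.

Answer: 1

Derivation:
Need 3 + t * 5 >= 8, so t >= 5/5.
Smallest integer t = ceil(5/5) = 1.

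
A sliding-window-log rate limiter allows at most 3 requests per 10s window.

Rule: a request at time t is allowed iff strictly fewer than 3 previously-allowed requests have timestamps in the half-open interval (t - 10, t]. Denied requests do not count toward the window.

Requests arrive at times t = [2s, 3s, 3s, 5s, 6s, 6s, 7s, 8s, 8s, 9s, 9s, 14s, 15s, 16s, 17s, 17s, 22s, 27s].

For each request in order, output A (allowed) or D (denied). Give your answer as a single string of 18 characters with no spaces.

Tracking allowed requests in the window:
  req#1 t=2s: ALLOW
  req#2 t=3s: ALLOW
  req#3 t=3s: ALLOW
  req#4 t=5s: DENY
  req#5 t=6s: DENY
  req#6 t=6s: DENY
  req#7 t=7s: DENY
  req#8 t=8s: DENY
  req#9 t=8s: DENY
  req#10 t=9s: DENY
  req#11 t=9s: DENY
  req#12 t=14s: ALLOW
  req#13 t=15s: ALLOW
  req#14 t=16s: ALLOW
  req#15 t=17s: DENY
  req#16 t=17s: DENY
  req#17 t=22s: DENY
  req#18 t=27s: ALLOW

Answer: AAADDDDDDDDAAADDDA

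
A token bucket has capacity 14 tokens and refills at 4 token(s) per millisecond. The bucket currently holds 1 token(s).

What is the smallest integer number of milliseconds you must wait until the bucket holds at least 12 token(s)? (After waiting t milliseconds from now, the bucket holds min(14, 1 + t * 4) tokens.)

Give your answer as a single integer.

Need 1 + t * 4 >= 12, so t >= 11/4.
Smallest integer t = ceil(11/4) = 3.

Answer: 3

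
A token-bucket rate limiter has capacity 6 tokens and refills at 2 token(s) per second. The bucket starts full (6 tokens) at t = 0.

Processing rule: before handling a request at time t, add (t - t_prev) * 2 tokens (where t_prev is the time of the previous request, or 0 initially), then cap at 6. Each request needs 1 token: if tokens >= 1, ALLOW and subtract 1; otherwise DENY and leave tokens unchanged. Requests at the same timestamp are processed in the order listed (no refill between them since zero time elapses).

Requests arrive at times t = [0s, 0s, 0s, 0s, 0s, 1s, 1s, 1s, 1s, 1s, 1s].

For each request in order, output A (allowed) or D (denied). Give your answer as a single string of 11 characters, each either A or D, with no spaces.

Answer: AAAAAAAADDD

Derivation:
Simulating step by step:
  req#1 t=0s: ALLOW
  req#2 t=0s: ALLOW
  req#3 t=0s: ALLOW
  req#4 t=0s: ALLOW
  req#5 t=0s: ALLOW
  req#6 t=1s: ALLOW
  req#7 t=1s: ALLOW
  req#8 t=1s: ALLOW
  req#9 t=1s: DENY
  req#10 t=1s: DENY
  req#11 t=1s: DENY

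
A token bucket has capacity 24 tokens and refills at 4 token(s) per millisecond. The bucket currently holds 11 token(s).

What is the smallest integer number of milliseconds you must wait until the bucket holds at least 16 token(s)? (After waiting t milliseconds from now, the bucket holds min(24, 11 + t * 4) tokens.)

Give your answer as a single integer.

Answer: 2

Derivation:
Need 11 + t * 4 >= 16, so t >= 5/4.
Smallest integer t = ceil(5/4) = 2.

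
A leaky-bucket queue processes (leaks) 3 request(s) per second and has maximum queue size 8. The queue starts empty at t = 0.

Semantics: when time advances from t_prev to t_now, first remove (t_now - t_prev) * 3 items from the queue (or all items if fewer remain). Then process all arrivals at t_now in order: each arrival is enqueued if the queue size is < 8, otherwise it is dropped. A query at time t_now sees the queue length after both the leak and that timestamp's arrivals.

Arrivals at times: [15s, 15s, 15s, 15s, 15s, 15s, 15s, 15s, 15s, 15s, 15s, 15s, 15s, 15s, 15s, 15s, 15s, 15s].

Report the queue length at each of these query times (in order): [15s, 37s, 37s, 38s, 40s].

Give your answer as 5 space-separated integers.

Answer: 8 0 0 0 0

Derivation:
Queue lengths at query times:
  query t=15s: backlog = 8
  query t=37s: backlog = 0
  query t=37s: backlog = 0
  query t=38s: backlog = 0
  query t=40s: backlog = 0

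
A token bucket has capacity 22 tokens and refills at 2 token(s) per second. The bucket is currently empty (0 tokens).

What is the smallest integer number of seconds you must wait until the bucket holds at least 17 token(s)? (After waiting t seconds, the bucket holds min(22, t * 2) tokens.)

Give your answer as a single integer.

Answer: 9

Derivation:
Need t * 2 >= 17, so t >= 17/2.
Smallest integer t = ceil(17/2) = 9.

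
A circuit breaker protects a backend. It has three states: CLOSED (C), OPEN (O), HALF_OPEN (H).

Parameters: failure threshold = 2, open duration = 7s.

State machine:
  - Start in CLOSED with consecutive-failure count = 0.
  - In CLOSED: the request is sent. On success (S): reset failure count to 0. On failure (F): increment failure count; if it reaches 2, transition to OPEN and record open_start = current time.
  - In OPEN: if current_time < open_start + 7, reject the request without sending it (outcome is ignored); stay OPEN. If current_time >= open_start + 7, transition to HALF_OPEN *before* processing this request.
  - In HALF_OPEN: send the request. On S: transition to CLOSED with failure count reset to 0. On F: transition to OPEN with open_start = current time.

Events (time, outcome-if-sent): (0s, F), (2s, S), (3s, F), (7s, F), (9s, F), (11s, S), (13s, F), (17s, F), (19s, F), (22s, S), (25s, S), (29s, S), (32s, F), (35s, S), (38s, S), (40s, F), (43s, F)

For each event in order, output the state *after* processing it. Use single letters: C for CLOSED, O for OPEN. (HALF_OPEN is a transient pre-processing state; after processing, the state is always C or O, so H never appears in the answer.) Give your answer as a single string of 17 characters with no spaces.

Answer: CCCOOOOOOOCCCCCCO

Derivation:
State after each event:
  event#1 t=0s outcome=F: state=CLOSED
  event#2 t=2s outcome=S: state=CLOSED
  event#3 t=3s outcome=F: state=CLOSED
  event#4 t=7s outcome=F: state=OPEN
  event#5 t=9s outcome=F: state=OPEN
  event#6 t=11s outcome=S: state=OPEN
  event#7 t=13s outcome=F: state=OPEN
  event#8 t=17s outcome=F: state=OPEN
  event#9 t=19s outcome=F: state=OPEN
  event#10 t=22s outcome=S: state=OPEN
  event#11 t=25s outcome=S: state=CLOSED
  event#12 t=29s outcome=S: state=CLOSED
  event#13 t=32s outcome=F: state=CLOSED
  event#14 t=35s outcome=S: state=CLOSED
  event#15 t=38s outcome=S: state=CLOSED
  event#16 t=40s outcome=F: state=CLOSED
  event#17 t=43s outcome=F: state=OPEN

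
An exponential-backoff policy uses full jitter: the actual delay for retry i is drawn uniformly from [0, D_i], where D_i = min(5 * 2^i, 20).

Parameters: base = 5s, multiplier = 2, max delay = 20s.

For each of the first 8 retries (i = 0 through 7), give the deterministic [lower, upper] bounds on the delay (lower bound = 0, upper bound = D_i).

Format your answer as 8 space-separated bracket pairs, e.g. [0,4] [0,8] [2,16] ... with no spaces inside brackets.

Answer: [0,5] [0,10] [0,20] [0,20] [0,20] [0,20] [0,20] [0,20]

Derivation:
Computing bounds per retry:
  i=0: D_i=min(5*2^0,20)=5, bounds=[0,5]
  i=1: D_i=min(5*2^1,20)=10, bounds=[0,10]
  i=2: D_i=min(5*2^2,20)=20, bounds=[0,20]
  i=3: D_i=min(5*2^3,20)=20, bounds=[0,20]
  i=4: D_i=min(5*2^4,20)=20, bounds=[0,20]
  i=5: D_i=min(5*2^5,20)=20, bounds=[0,20]
  i=6: D_i=min(5*2^6,20)=20, bounds=[0,20]
  i=7: D_i=min(5*2^7,20)=20, bounds=[0,20]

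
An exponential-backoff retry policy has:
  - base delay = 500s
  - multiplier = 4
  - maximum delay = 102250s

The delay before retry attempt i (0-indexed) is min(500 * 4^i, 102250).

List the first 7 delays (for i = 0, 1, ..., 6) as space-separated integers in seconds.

Computing each delay:
  i=0: min(500*4^0, 102250) = 500
  i=1: min(500*4^1, 102250) = 2000
  i=2: min(500*4^2, 102250) = 8000
  i=3: min(500*4^3, 102250) = 32000
  i=4: min(500*4^4, 102250) = 102250
  i=5: min(500*4^5, 102250) = 102250
  i=6: min(500*4^6, 102250) = 102250

Answer: 500 2000 8000 32000 102250 102250 102250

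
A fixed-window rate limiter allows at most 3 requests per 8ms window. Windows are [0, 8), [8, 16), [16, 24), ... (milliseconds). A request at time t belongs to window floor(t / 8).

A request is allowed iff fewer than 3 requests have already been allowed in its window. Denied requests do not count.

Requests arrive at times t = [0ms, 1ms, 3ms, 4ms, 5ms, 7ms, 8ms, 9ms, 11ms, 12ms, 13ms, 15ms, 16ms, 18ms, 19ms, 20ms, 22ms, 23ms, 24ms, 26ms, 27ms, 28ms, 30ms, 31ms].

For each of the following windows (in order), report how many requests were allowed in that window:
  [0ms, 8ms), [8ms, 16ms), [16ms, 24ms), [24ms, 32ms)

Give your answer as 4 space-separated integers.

Answer: 3 3 3 3

Derivation:
Processing requests:
  req#1 t=0ms (window 0): ALLOW
  req#2 t=1ms (window 0): ALLOW
  req#3 t=3ms (window 0): ALLOW
  req#4 t=4ms (window 0): DENY
  req#5 t=5ms (window 0): DENY
  req#6 t=7ms (window 0): DENY
  req#7 t=8ms (window 1): ALLOW
  req#8 t=9ms (window 1): ALLOW
  req#9 t=11ms (window 1): ALLOW
  req#10 t=12ms (window 1): DENY
  req#11 t=13ms (window 1): DENY
  req#12 t=15ms (window 1): DENY
  req#13 t=16ms (window 2): ALLOW
  req#14 t=18ms (window 2): ALLOW
  req#15 t=19ms (window 2): ALLOW
  req#16 t=20ms (window 2): DENY
  req#17 t=22ms (window 2): DENY
  req#18 t=23ms (window 2): DENY
  req#19 t=24ms (window 3): ALLOW
  req#20 t=26ms (window 3): ALLOW
  req#21 t=27ms (window 3): ALLOW
  req#22 t=28ms (window 3): DENY
  req#23 t=30ms (window 3): DENY
  req#24 t=31ms (window 3): DENY

Allowed counts by window: 3 3 3 3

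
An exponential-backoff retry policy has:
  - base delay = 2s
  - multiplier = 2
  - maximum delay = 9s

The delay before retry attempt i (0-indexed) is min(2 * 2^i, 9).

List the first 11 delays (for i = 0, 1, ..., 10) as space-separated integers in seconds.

Computing each delay:
  i=0: min(2*2^0, 9) = 2
  i=1: min(2*2^1, 9) = 4
  i=2: min(2*2^2, 9) = 8
  i=3: min(2*2^3, 9) = 9
  i=4: min(2*2^4, 9) = 9
  i=5: min(2*2^5, 9) = 9
  i=6: min(2*2^6, 9) = 9
  i=7: min(2*2^7, 9) = 9
  i=8: min(2*2^8, 9) = 9
  i=9: min(2*2^9, 9) = 9
  i=10: min(2*2^10, 9) = 9

Answer: 2 4 8 9 9 9 9 9 9 9 9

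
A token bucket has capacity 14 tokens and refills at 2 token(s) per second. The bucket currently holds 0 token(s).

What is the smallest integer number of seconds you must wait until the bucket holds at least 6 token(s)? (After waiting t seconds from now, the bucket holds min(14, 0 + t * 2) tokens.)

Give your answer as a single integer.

Need 0 + t * 2 >= 6, so t >= 6/2.
Smallest integer t = ceil(6/2) = 3.

Answer: 3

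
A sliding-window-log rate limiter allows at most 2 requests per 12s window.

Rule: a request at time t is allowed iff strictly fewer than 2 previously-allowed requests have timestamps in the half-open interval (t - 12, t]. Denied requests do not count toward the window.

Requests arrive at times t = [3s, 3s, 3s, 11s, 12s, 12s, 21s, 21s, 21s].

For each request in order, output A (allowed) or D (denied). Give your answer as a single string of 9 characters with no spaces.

Tracking allowed requests in the window:
  req#1 t=3s: ALLOW
  req#2 t=3s: ALLOW
  req#3 t=3s: DENY
  req#4 t=11s: DENY
  req#5 t=12s: DENY
  req#6 t=12s: DENY
  req#7 t=21s: ALLOW
  req#8 t=21s: ALLOW
  req#9 t=21s: DENY

Answer: AADDDDAAD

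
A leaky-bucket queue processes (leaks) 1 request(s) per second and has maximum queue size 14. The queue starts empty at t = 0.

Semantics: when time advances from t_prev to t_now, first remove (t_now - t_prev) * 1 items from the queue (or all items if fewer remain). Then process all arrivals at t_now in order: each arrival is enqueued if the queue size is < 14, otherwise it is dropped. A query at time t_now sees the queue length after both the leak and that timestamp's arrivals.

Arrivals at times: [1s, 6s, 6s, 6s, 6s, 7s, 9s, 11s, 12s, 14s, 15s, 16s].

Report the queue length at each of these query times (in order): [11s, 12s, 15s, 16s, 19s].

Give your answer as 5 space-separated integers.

Answer: 2 2 1 1 0

Derivation:
Queue lengths at query times:
  query t=11s: backlog = 2
  query t=12s: backlog = 2
  query t=15s: backlog = 1
  query t=16s: backlog = 1
  query t=19s: backlog = 0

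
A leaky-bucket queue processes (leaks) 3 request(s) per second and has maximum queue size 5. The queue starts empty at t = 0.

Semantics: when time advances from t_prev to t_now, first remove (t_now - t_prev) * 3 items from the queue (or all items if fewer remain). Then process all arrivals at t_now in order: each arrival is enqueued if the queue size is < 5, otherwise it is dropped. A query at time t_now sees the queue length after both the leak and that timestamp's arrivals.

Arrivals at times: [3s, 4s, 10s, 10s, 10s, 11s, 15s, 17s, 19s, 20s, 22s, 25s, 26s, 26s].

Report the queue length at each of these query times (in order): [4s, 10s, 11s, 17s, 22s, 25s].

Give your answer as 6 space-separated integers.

Queue lengths at query times:
  query t=4s: backlog = 1
  query t=10s: backlog = 3
  query t=11s: backlog = 1
  query t=17s: backlog = 1
  query t=22s: backlog = 1
  query t=25s: backlog = 1

Answer: 1 3 1 1 1 1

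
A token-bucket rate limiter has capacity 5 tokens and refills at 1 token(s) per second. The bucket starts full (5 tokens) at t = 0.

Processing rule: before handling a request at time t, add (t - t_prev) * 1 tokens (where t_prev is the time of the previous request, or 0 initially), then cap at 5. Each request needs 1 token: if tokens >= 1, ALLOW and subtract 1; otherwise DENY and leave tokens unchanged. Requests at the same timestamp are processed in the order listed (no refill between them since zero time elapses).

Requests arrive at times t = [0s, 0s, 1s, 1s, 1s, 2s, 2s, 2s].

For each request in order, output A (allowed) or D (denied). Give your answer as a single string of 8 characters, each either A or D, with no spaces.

Simulating step by step:
  req#1 t=0s: ALLOW
  req#2 t=0s: ALLOW
  req#3 t=1s: ALLOW
  req#4 t=1s: ALLOW
  req#5 t=1s: ALLOW
  req#6 t=2s: ALLOW
  req#7 t=2s: ALLOW
  req#8 t=2s: DENY

Answer: AAAAAAAD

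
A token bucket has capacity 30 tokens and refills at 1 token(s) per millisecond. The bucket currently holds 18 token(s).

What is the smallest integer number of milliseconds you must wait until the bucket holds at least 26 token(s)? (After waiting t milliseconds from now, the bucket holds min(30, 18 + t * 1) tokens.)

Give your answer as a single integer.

Need 18 + t * 1 >= 26, so t >= 8/1.
Smallest integer t = ceil(8/1) = 8.

Answer: 8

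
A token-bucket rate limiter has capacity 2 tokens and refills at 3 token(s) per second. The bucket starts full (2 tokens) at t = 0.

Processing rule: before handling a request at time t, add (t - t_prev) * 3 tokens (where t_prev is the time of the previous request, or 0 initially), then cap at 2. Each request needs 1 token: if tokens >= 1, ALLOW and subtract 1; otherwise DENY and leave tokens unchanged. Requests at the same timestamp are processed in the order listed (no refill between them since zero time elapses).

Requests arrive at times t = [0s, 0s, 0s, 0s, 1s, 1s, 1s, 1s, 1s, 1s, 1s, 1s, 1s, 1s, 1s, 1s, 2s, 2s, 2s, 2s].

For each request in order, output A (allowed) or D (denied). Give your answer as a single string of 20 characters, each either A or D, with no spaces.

Answer: AADDAADDDDDDDDDDAADD

Derivation:
Simulating step by step:
  req#1 t=0s: ALLOW
  req#2 t=0s: ALLOW
  req#3 t=0s: DENY
  req#4 t=0s: DENY
  req#5 t=1s: ALLOW
  req#6 t=1s: ALLOW
  req#7 t=1s: DENY
  req#8 t=1s: DENY
  req#9 t=1s: DENY
  req#10 t=1s: DENY
  req#11 t=1s: DENY
  req#12 t=1s: DENY
  req#13 t=1s: DENY
  req#14 t=1s: DENY
  req#15 t=1s: DENY
  req#16 t=1s: DENY
  req#17 t=2s: ALLOW
  req#18 t=2s: ALLOW
  req#19 t=2s: DENY
  req#20 t=2s: DENY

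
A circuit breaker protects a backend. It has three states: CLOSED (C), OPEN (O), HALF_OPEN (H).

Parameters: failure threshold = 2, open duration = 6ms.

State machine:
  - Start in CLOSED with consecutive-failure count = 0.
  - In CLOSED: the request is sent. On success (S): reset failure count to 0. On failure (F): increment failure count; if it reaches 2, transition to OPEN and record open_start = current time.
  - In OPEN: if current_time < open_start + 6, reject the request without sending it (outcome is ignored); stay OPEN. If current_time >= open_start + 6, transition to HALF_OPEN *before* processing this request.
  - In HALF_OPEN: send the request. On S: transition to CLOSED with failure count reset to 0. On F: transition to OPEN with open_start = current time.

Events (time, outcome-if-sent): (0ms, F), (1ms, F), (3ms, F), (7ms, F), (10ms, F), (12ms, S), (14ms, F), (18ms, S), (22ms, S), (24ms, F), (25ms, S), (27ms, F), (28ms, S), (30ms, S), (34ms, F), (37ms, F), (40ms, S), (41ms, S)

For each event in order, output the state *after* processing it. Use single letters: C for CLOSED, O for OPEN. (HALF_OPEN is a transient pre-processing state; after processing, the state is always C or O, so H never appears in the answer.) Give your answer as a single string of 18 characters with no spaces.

State after each event:
  event#1 t=0ms outcome=F: state=CLOSED
  event#2 t=1ms outcome=F: state=OPEN
  event#3 t=3ms outcome=F: state=OPEN
  event#4 t=7ms outcome=F: state=OPEN
  event#5 t=10ms outcome=F: state=OPEN
  event#6 t=12ms outcome=S: state=OPEN
  event#7 t=14ms outcome=F: state=OPEN
  event#8 t=18ms outcome=S: state=OPEN
  event#9 t=22ms outcome=S: state=CLOSED
  event#10 t=24ms outcome=F: state=CLOSED
  event#11 t=25ms outcome=S: state=CLOSED
  event#12 t=27ms outcome=F: state=CLOSED
  event#13 t=28ms outcome=S: state=CLOSED
  event#14 t=30ms outcome=S: state=CLOSED
  event#15 t=34ms outcome=F: state=CLOSED
  event#16 t=37ms outcome=F: state=OPEN
  event#17 t=40ms outcome=S: state=OPEN
  event#18 t=41ms outcome=S: state=OPEN

Answer: COOOOOOOCCCCCCCOOO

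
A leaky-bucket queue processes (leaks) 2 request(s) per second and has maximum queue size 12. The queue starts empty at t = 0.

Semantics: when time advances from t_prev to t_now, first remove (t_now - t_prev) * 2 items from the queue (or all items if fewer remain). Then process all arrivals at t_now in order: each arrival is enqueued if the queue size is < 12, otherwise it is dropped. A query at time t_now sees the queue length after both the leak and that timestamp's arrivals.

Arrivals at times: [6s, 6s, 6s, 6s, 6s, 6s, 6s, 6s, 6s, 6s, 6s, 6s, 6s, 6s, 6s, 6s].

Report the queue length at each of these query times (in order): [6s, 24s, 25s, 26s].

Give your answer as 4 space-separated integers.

Answer: 12 0 0 0

Derivation:
Queue lengths at query times:
  query t=6s: backlog = 12
  query t=24s: backlog = 0
  query t=25s: backlog = 0
  query t=26s: backlog = 0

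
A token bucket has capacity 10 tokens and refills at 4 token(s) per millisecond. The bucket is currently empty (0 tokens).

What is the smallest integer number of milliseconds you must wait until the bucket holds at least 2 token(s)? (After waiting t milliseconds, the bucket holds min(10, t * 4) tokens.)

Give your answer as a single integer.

Answer: 1

Derivation:
Need t * 4 >= 2, so t >= 2/4.
Smallest integer t = ceil(2/4) = 1.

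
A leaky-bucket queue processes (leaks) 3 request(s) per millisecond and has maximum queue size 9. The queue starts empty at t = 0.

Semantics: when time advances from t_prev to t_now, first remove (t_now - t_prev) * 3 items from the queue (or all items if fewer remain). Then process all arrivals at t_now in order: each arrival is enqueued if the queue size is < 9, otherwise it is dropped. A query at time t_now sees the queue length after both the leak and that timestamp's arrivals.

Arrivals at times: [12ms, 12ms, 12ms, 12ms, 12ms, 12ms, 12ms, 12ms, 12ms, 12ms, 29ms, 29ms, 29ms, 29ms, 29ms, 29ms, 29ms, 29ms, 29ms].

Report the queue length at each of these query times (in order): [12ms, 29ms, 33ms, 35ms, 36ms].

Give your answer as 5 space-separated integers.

Answer: 9 9 0 0 0

Derivation:
Queue lengths at query times:
  query t=12ms: backlog = 9
  query t=29ms: backlog = 9
  query t=33ms: backlog = 0
  query t=35ms: backlog = 0
  query t=36ms: backlog = 0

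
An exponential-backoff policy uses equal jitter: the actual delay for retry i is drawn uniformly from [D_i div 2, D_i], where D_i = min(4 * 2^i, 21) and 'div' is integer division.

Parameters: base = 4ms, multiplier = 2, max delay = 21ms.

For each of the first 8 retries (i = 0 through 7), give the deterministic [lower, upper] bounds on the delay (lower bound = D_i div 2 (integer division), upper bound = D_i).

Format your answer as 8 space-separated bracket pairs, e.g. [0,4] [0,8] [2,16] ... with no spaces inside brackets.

Computing bounds per retry:
  i=0: D_i=min(4*2^0,21)=4, bounds=[2,4]
  i=1: D_i=min(4*2^1,21)=8, bounds=[4,8]
  i=2: D_i=min(4*2^2,21)=16, bounds=[8,16]
  i=3: D_i=min(4*2^3,21)=21, bounds=[10,21]
  i=4: D_i=min(4*2^4,21)=21, bounds=[10,21]
  i=5: D_i=min(4*2^5,21)=21, bounds=[10,21]
  i=6: D_i=min(4*2^6,21)=21, bounds=[10,21]
  i=7: D_i=min(4*2^7,21)=21, bounds=[10,21]

Answer: [2,4] [4,8] [8,16] [10,21] [10,21] [10,21] [10,21] [10,21]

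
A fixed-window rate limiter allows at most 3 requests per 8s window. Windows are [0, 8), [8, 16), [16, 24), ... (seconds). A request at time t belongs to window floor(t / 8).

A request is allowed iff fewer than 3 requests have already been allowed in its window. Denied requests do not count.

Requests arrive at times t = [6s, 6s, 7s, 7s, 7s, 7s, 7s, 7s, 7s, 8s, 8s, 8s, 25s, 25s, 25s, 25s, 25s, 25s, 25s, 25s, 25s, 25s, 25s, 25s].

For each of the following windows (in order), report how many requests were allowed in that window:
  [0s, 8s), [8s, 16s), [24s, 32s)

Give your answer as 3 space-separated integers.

Answer: 3 3 3

Derivation:
Processing requests:
  req#1 t=6s (window 0): ALLOW
  req#2 t=6s (window 0): ALLOW
  req#3 t=7s (window 0): ALLOW
  req#4 t=7s (window 0): DENY
  req#5 t=7s (window 0): DENY
  req#6 t=7s (window 0): DENY
  req#7 t=7s (window 0): DENY
  req#8 t=7s (window 0): DENY
  req#9 t=7s (window 0): DENY
  req#10 t=8s (window 1): ALLOW
  req#11 t=8s (window 1): ALLOW
  req#12 t=8s (window 1): ALLOW
  req#13 t=25s (window 3): ALLOW
  req#14 t=25s (window 3): ALLOW
  req#15 t=25s (window 3): ALLOW
  req#16 t=25s (window 3): DENY
  req#17 t=25s (window 3): DENY
  req#18 t=25s (window 3): DENY
  req#19 t=25s (window 3): DENY
  req#20 t=25s (window 3): DENY
  req#21 t=25s (window 3): DENY
  req#22 t=25s (window 3): DENY
  req#23 t=25s (window 3): DENY
  req#24 t=25s (window 3): DENY

Allowed counts by window: 3 3 3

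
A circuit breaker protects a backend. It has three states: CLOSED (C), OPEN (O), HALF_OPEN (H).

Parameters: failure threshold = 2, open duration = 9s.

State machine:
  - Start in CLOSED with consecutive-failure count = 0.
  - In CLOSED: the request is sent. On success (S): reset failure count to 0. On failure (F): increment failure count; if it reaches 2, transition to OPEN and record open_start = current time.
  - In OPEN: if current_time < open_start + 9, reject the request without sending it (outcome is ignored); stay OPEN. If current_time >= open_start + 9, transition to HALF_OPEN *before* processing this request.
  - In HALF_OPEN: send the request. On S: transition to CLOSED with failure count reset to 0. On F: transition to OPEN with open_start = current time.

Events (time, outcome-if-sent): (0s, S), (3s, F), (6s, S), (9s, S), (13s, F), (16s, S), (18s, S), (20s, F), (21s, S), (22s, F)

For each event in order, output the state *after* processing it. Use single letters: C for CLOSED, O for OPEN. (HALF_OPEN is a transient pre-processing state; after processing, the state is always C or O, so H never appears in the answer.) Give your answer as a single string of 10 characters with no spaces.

Answer: CCCCCCCCCC

Derivation:
State after each event:
  event#1 t=0s outcome=S: state=CLOSED
  event#2 t=3s outcome=F: state=CLOSED
  event#3 t=6s outcome=S: state=CLOSED
  event#4 t=9s outcome=S: state=CLOSED
  event#5 t=13s outcome=F: state=CLOSED
  event#6 t=16s outcome=S: state=CLOSED
  event#7 t=18s outcome=S: state=CLOSED
  event#8 t=20s outcome=F: state=CLOSED
  event#9 t=21s outcome=S: state=CLOSED
  event#10 t=22s outcome=F: state=CLOSED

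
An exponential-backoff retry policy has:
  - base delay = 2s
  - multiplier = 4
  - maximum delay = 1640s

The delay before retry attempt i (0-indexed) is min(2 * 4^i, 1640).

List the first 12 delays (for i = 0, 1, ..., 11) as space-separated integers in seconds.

Computing each delay:
  i=0: min(2*4^0, 1640) = 2
  i=1: min(2*4^1, 1640) = 8
  i=2: min(2*4^2, 1640) = 32
  i=3: min(2*4^3, 1640) = 128
  i=4: min(2*4^4, 1640) = 512
  i=5: min(2*4^5, 1640) = 1640
  i=6: min(2*4^6, 1640) = 1640
  i=7: min(2*4^7, 1640) = 1640
  i=8: min(2*4^8, 1640) = 1640
  i=9: min(2*4^9, 1640) = 1640
  i=10: min(2*4^10, 1640) = 1640
  i=11: min(2*4^11, 1640) = 1640

Answer: 2 8 32 128 512 1640 1640 1640 1640 1640 1640 1640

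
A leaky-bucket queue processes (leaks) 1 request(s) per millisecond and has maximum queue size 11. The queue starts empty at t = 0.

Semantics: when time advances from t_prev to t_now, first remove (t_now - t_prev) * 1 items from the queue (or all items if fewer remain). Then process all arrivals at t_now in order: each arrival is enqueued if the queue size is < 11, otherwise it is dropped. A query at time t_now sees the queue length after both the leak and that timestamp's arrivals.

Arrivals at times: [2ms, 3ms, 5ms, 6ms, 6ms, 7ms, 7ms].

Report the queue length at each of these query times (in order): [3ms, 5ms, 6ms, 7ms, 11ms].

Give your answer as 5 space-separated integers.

Answer: 1 1 2 3 0

Derivation:
Queue lengths at query times:
  query t=3ms: backlog = 1
  query t=5ms: backlog = 1
  query t=6ms: backlog = 2
  query t=7ms: backlog = 3
  query t=11ms: backlog = 0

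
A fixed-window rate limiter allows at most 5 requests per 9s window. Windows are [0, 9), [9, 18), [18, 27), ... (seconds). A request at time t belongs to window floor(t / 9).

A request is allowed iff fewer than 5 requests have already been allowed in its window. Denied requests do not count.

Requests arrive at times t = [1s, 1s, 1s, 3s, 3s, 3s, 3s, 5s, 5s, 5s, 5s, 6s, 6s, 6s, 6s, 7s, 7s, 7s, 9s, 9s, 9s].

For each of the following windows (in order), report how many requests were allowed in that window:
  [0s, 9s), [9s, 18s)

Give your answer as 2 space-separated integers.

Answer: 5 3

Derivation:
Processing requests:
  req#1 t=1s (window 0): ALLOW
  req#2 t=1s (window 0): ALLOW
  req#3 t=1s (window 0): ALLOW
  req#4 t=3s (window 0): ALLOW
  req#5 t=3s (window 0): ALLOW
  req#6 t=3s (window 0): DENY
  req#7 t=3s (window 0): DENY
  req#8 t=5s (window 0): DENY
  req#9 t=5s (window 0): DENY
  req#10 t=5s (window 0): DENY
  req#11 t=5s (window 0): DENY
  req#12 t=6s (window 0): DENY
  req#13 t=6s (window 0): DENY
  req#14 t=6s (window 0): DENY
  req#15 t=6s (window 0): DENY
  req#16 t=7s (window 0): DENY
  req#17 t=7s (window 0): DENY
  req#18 t=7s (window 0): DENY
  req#19 t=9s (window 1): ALLOW
  req#20 t=9s (window 1): ALLOW
  req#21 t=9s (window 1): ALLOW

Allowed counts by window: 5 3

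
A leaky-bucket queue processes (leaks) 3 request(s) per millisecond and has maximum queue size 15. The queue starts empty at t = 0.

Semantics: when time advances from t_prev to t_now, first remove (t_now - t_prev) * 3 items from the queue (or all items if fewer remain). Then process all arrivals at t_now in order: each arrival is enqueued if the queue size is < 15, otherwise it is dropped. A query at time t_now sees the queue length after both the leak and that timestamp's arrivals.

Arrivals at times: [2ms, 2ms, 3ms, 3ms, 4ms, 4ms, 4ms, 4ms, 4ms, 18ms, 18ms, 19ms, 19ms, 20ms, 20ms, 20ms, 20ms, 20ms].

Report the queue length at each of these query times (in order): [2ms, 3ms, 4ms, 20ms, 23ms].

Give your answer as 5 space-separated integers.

Answer: 2 2 5 5 0

Derivation:
Queue lengths at query times:
  query t=2ms: backlog = 2
  query t=3ms: backlog = 2
  query t=4ms: backlog = 5
  query t=20ms: backlog = 5
  query t=23ms: backlog = 0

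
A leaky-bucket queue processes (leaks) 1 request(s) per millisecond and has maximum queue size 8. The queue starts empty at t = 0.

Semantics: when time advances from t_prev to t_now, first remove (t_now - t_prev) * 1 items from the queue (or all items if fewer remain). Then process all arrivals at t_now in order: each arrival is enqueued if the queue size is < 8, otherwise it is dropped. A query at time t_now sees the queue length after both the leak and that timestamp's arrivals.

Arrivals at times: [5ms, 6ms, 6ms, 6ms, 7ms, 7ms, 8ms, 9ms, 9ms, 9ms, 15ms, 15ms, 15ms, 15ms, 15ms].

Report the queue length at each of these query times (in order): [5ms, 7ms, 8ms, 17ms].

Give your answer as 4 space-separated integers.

Answer: 1 4 4 3

Derivation:
Queue lengths at query times:
  query t=5ms: backlog = 1
  query t=7ms: backlog = 4
  query t=8ms: backlog = 4
  query t=17ms: backlog = 3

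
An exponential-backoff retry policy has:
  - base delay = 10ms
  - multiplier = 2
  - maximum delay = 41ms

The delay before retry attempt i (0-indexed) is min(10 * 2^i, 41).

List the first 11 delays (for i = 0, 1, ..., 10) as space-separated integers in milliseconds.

Answer: 10 20 40 41 41 41 41 41 41 41 41

Derivation:
Computing each delay:
  i=0: min(10*2^0, 41) = 10
  i=1: min(10*2^1, 41) = 20
  i=2: min(10*2^2, 41) = 40
  i=3: min(10*2^3, 41) = 41
  i=4: min(10*2^4, 41) = 41
  i=5: min(10*2^5, 41) = 41
  i=6: min(10*2^6, 41) = 41
  i=7: min(10*2^7, 41) = 41
  i=8: min(10*2^8, 41) = 41
  i=9: min(10*2^9, 41) = 41
  i=10: min(10*2^10, 41) = 41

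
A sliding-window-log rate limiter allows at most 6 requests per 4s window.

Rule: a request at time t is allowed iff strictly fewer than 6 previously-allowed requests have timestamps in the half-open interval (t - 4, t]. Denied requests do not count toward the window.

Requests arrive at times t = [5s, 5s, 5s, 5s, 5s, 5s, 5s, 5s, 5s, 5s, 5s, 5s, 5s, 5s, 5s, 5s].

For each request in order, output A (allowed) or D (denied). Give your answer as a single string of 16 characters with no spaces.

Tracking allowed requests in the window:
  req#1 t=5s: ALLOW
  req#2 t=5s: ALLOW
  req#3 t=5s: ALLOW
  req#4 t=5s: ALLOW
  req#5 t=5s: ALLOW
  req#6 t=5s: ALLOW
  req#7 t=5s: DENY
  req#8 t=5s: DENY
  req#9 t=5s: DENY
  req#10 t=5s: DENY
  req#11 t=5s: DENY
  req#12 t=5s: DENY
  req#13 t=5s: DENY
  req#14 t=5s: DENY
  req#15 t=5s: DENY
  req#16 t=5s: DENY

Answer: AAAAAADDDDDDDDDD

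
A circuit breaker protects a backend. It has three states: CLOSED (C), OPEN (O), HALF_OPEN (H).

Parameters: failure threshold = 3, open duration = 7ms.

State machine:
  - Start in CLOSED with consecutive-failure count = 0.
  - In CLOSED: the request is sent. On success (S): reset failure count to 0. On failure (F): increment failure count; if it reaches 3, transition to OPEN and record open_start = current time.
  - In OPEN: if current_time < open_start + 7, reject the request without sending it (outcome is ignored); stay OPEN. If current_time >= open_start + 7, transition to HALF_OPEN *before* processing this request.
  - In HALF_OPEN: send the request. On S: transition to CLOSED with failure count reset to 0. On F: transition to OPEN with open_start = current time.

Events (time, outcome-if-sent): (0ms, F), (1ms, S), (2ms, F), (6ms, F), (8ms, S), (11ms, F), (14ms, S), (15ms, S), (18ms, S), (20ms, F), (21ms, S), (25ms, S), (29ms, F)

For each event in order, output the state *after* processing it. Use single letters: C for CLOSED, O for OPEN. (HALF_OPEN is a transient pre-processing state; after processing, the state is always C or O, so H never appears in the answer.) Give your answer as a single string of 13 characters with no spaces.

Answer: CCCCCCCCCCCCC

Derivation:
State after each event:
  event#1 t=0ms outcome=F: state=CLOSED
  event#2 t=1ms outcome=S: state=CLOSED
  event#3 t=2ms outcome=F: state=CLOSED
  event#4 t=6ms outcome=F: state=CLOSED
  event#5 t=8ms outcome=S: state=CLOSED
  event#6 t=11ms outcome=F: state=CLOSED
  event#7 t=14ms outcome=S: state=CLOSED
  event#8 t=15ms outcome=S: state=CLOSED
  event#9 t=18ms outcome=S: state=CLOSED
  event#10 t=20ms outcome=F: state=CLOSED
  event#11 t=21ms outcome=S: state=CLOSED
  event#12 t=25ms outcome=S: state=CLOSED
  event#13 t=29ms outcome=F: state=CLOSED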